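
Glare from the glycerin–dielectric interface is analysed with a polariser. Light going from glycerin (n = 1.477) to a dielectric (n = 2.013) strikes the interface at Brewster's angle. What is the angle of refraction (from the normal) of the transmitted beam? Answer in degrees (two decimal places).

θ_t ≈ 36.27°

tan θ_B = n₂/n₁ = 2.013/1.477 = 1.3629, so θ_B = 53.73°.
At Brewster's angle the reflected and refracted rays are perpendicular, so θ_t = 90° − θ_B = 90° − 53.73° = 36.27°.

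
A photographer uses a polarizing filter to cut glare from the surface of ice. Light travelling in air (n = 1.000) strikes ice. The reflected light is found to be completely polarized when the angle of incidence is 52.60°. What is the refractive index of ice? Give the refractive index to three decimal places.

Full polarization of the reflected beam means tan θ_B = n₂/n₁, where n₁ is the incident medium (air).
n₂ = n₁ tan θ_B = 1.000 × tan 52.60° = 1.308.

n ≈ 1.308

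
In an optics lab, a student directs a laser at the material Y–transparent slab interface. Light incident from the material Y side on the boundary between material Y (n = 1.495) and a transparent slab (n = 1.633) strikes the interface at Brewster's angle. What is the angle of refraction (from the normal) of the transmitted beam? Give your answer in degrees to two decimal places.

θ_B = arctan(n₂/n₁) = arctan(1.633/1.495) = 47.53°.
At Brewster's angle the reflected and refracted rays are perpendicular, so θ_t = 90° − θ_B = 90° − 47.53° = 42.47°.

θ_t ≈ 42.47°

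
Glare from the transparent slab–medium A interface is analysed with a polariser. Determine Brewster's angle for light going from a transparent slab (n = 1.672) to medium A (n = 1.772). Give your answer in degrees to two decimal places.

θ_B ≈ 46.66°

Here n₂/n₁ = 1.772/1.672 = 1.0598, and Brewster's law gives tan θ_B = n₂/n₁. Taking the arctangent, θ_B = 46.66°.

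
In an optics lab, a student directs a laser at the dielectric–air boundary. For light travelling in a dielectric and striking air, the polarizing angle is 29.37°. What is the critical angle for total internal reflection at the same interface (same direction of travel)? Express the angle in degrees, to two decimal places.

θ_c ≈ 34.25°

n₂/n₁ = tan 29.37° = 0.5628; the critical angle satisfies sin θ_c = n₂/n₁.
θ_c = arcsin(0.5628) = 34.25°.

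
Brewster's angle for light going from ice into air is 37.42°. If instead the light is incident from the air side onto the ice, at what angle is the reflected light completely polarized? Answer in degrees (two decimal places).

θ_B' ≈ 52.58°

The two Brewster angles are complementary: θ_B' = 90° − θ_B = 90° − 37.42° = 52.58°.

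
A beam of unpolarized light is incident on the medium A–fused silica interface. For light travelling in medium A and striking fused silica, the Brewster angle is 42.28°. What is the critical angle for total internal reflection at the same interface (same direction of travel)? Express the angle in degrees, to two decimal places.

tan θ_B = n₂/n₁ = tan 42.28° = 0.9093.
Total internal reflection: sin θ_c = n₂/n₁ = 0.9093.
θ_c = arcsin(0.9093) = 65.41°.

θ_c ≈ 65.41°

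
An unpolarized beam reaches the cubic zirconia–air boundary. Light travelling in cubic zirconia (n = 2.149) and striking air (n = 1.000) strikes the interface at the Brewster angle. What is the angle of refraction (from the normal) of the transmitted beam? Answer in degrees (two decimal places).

θ_t ≈ 65.05°

tan θ_B = n₂/n₁ = 1.000/2.149 = 0.4653, so θ_B = 24.95°.
At Brewster's angle the reflected and refracted rays are perpendicular, so θ_t = 90° − θ_B = 90° − 24.95° = 65.05°.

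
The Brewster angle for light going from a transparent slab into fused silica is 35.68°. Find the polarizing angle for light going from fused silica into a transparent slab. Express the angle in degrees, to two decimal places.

Reversing the direction swaps n₁ and n₂, so tan θ_B' = 1/tan θ_B and θ_B' = 90° − θ_B.
Hence θ_B' = 90° − 35.68° = 54.32°.

θ_B' ≈ 54.32°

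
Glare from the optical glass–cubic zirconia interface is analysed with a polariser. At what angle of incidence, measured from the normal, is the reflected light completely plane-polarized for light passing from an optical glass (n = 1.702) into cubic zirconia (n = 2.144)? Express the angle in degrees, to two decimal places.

The reflected p-component vanishes when tan θ_B = n₂/n₁.
tan θ_B = n₂/n₁ = 2.144/1.702 = 1.2597. Taking the arctangent, θ_B = 51.56°.

θ_B ≈ 51.56°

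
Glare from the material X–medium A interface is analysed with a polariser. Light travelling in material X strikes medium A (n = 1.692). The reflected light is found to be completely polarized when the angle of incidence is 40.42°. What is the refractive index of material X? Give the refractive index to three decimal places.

n ≈ 1.987

At the polarizing angle, tan θ_B = n₂/n₁ with n₁ on the incident side (material X) and n₂ on the transmitted side (medium A).
n₁ = n₂ / tan θ_B = 1.692 / tan 40.42° = 1.987.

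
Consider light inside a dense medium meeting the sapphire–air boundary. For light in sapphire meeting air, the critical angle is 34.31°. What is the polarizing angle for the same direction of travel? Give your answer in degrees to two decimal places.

At the critical angle sin θ_c = n₂/n₁, giving n₂/n₁ = sin 34.31° = 0.5637.
Then tan θ_B = n₂/n₁ = 0.5637, so θ_B = arctan 0.5637 = 29.41°.

θ_B ≈ 29.41°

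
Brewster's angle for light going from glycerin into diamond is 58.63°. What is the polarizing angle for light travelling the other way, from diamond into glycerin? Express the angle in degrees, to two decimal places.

θ_B' ≈ 31.37°

The two Brewster angles are complementary: θ_B' = 90° − θ_B = 90° − 58.63° = 31.37°.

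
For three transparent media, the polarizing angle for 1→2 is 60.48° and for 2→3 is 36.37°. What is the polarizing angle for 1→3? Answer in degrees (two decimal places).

Each Brewster angle gives a ratio: n₂/n₁ = tan 60.48° = 1.7661, n₃/n₂ = tan 36.37° = 0.7365.
Multiplying, n₃/n₁ = 1.7661 × 0.7365 = 1.3006, and θ_B(1→3) = arctan 1.3006 = 52.44°.

θ_B ≈ 52.44°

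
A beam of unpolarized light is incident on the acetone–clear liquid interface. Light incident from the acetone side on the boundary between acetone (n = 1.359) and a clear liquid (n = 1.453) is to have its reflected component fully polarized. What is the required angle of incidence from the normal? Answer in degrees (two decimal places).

Here n₂/n₁ = 1.453/1.359 = 1.0692, and Brewster's law gives tan θ_B = n₂/n₁.
So θ_B = arctan 1.0692 = 46.91°.

θ_B ≈ 46.91°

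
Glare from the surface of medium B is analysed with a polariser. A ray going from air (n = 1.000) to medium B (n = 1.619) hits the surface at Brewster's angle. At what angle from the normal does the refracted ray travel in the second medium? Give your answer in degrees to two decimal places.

θ_B = arctan(n₂/n₁) = arctan(1.619/1.000) = 58.30°.
The refracted ray is perpendicular to the reflected ray, so θ_t = 90° − θ_B = 31.70°.

θ_t ≈ 31.70°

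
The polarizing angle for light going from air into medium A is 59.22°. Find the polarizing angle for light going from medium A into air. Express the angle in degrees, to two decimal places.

Reversing the direction swaps n₁ and n₂, so tan θ_B' = 1/tan θ_B and θ_B' = 90° − θ_B.
Hence θ_B' = 90° − 59.22° = 30.78°.

θ_B' ≈ 30.78°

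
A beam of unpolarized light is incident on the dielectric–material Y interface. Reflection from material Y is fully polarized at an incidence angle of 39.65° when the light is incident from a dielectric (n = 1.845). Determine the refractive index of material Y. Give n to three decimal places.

n ≈ 1.529

Brewster's law: tan θ_B = n₂/n₁ (light incident in a dielectric, refracted into material Y).
n₂ = n₁ tan θ_B = 1.845 × tan 39.65° = 1.529.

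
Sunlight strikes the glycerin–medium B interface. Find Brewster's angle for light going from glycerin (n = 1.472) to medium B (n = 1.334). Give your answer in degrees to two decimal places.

At Brewster's angle the reflected and refracted rays are perpendicular, which with Snell's law gives tan θ_B = n₂/n₁.
Brewster's condition: tan θ_B = n₂/n₁ = 1.334/1.472 = 0.9063.
So θ_B = arctan 0.9063 = 42.18°.

θ_B ≈ 42.18°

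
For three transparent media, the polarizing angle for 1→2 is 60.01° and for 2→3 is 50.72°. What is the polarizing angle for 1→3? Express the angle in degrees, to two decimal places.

Each Brewster angle gives a ratio: n₂/n₁ = tan 60.01° = 1.7327, n₃/n₂ = tan 50.72° = 1.2226.
Multiplying, n₃/n₁ = 1.7327 × 1.2226 = 2.1185, and θ_B(1→3) = arctan 2.1185 = 64.73°.

θ_B ≈ 64.73°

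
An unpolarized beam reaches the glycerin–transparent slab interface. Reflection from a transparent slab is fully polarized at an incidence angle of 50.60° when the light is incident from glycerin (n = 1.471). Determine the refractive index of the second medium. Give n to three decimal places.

n ≈ 1.791

Full polarization of the reflected beam means tan θ_B = n₂/n₁, where n₁ is the incident medium (glycerin).
n₂ = n₁ tan θ_B = 1.471 × tan 50.60° = 1.791.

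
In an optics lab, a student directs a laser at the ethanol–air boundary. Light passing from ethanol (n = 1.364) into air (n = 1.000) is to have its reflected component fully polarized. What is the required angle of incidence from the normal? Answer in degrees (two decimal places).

θ_B ≈ 36.25°

Brewster's condition: tan θ_B = n₂/n₁ = 1.000/1.364 = 0.7331.
So θ_B = arctan 0.7331 = 36.25°.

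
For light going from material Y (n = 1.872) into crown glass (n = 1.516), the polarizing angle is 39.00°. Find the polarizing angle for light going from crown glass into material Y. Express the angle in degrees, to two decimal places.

The two Brewster angles are complementary: θ_B' = 90° − θ_B = 90° − 39.00° = 51.00°.

θ_B' ≈ 51.00°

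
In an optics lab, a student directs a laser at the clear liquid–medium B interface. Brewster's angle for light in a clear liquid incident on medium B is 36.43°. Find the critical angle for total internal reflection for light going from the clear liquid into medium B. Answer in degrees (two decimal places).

θ_c ≈ 47.57°

n₂/n₁ = tan 36.43° = 0.7381; the critical angle satisfies sin θ_c = n₂/n₁.
θ_c = arcsin(0.7381) = 47.57°.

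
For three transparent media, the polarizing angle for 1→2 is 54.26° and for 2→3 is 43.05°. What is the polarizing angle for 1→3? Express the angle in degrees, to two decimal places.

n₂/n₁ = tan 54.26° = 1.3896 and n₃/n₂ = tan 43.05° = 0.9341.
Multiplying, n₃/n₁ = 1.3896 × 0.9341 = 1.2981, and θ_B(1→3) = arctan 1.2981 = 52.39°.

θ_B ≈ 52.39°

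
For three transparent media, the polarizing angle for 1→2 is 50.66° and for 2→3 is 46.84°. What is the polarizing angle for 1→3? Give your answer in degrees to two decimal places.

θ_B ≈ 52.45°

tan θ_B(1→2) = n₂/n₁ = tan 50.66° = 1.2200.
tan θ_B(2→3) = n₃/n₂ = tan 46.84° = 1.0664.
Multiplying, n₃/n₁ = 1.2200 × 1.0664 = 1.3010, and θ_B(1→3) = arctan 1.3010 = 52.45°.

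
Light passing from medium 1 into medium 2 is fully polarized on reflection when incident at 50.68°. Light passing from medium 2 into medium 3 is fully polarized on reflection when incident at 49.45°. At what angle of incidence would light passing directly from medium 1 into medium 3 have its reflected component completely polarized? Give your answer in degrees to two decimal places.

tan θ_B(1→2) = n₂/n₁ = tan 50.68° = 1.2209.
tan θ_B(2→3) = n₃/n₂ = tan 49.45° = 1.1688.
Multiplying, n₃/n₁ = 1.2209 × 1.1688 = 1.4270, and θ_B(1→3) = arctan 1.4270 = 54.98°.

θ_B ≈ 54.98°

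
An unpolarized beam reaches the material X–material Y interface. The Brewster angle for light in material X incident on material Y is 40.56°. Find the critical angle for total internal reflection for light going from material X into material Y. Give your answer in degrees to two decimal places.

θ_c ≈ 58.86°

From Brewster, n₂/n₁ = tan θ_B = tan 40.56° = 0.8559.
Then sin θ_c = n₂/n₁ = 0.8559, so θ_c = arcsin 0.8559 = 58.86°.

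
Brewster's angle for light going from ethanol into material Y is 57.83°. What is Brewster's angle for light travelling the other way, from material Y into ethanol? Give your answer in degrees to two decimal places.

θ_B' ≈ 32.17°

The two Brewster angles are complementary: θ_B' = 90° − θ_B = 90° − 57.83° = 32.17°.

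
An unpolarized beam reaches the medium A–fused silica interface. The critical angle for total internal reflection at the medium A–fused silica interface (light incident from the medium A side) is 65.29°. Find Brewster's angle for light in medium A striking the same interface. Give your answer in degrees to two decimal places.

θ_B ≈ 42.25°

n₂/n₁ = sin θ_c = sin 65.29° = 0.9084.
tan θ_B equals the same ratio, so θ_B = arctan(0.9084) = 42.25°.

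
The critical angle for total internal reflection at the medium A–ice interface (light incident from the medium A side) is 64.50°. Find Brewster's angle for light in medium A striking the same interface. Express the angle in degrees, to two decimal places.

At the critical angle sin θ_c = n₂/n₁, giving n₂/n₁ = sin 64.50° = 0.9026.
Then tan θ_B = n₂/n₁ = 0.9026, so θ_B = arctan 0.9026 = 42.07°.

θ_B ≈ 42.07°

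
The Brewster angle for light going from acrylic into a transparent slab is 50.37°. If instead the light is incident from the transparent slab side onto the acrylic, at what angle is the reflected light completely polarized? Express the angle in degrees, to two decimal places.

θ_B' ≈ 39.63°

The two Brewster angles are complementary: θ_B' = 90° − θ_B = 90° − 50.37° = 39.63°.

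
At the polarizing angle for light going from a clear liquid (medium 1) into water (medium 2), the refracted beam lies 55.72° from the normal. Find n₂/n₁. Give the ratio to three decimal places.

At Brewster incidence θ_B = 90° − θ_t = 90° − 55.72° = 34.28°.
tan θ_B = n₂/n₁, so n₂/n₁ = tan 34.28° = 0.682.

n₂/n₁ ≈ 0.682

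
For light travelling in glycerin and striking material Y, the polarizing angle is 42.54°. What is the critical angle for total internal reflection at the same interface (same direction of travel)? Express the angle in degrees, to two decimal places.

θ_c ≈ 66.58°

tan θ_B = n₂/n₁ = tan 42.54° = 0.9176.
Total internal reflection: sin θ_c = n₂/n₁ = 0.9176.
θ_c = arcsin(0.9176) = 66.58°.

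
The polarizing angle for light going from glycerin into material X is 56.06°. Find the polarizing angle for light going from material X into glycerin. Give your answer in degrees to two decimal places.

θ_B' ≈ 33.94°

The two Brewster angles are complementary: θ_B' = 90° − θ_B = 90° − 56.06° = 33.94°.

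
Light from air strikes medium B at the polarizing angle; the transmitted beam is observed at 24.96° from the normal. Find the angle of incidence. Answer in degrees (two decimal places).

θ_B ≈ 65.04°

Since the reflected and refracted rays are at right angles at the polarizing angle, θ_B + θ_t = 90°.
θ_B = 90° − 24.96° = 65.04°.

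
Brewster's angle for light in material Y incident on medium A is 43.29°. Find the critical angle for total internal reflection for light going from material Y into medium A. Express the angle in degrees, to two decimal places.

θ_c ≈ 70.39°

From Brewster, n₂/n₁ = tan θ_B = tan 43.29° = 0.9420.
Then sin θ_c = n₂/n₁ = 0.9420, so θ_c = arcsin 0.9420 = 70.39°.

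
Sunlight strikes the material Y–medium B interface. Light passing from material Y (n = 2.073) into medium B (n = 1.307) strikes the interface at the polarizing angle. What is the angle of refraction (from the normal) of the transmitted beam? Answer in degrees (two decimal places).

θ_t ≈ 57.77°

tan θ_B = n₂/n₁ = 1.307/2.073 = 0.6305, so θ_B = 32.23°.
At Brewster's angle the reflected and refracted rays are perpendicular, so θ_t = 90° − θ_B = 90° − 32.23° = 57.77°.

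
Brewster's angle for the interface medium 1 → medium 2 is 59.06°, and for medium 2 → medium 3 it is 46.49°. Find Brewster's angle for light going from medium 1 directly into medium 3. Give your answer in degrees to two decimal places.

θ_B ≈ 60.36°

n₂/n₁ = tan 59.06° = 1.6682 and n₃/n₂ = tan 46.49° = 1.0534.
Multiplying, n₃/n₁ = 1.6682 × 1.0534 = 1.7573, and θ_B(1→3) = arctan 1.7573 = 60.36°.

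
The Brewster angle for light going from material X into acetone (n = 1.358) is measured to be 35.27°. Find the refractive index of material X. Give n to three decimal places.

n ≈ 1.920

At the Brewster angle, tan θ_B = n₂/n₁ with n₁ on the incident side (material X) and n₂ on the transmitted side (acetone).
n₁ = n₂ / tan θ_B = 1.358 / tan 35.27° = 1.920.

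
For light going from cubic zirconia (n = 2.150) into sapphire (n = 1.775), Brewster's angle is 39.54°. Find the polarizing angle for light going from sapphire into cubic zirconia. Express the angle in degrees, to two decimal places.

The two Brewster angles are complementary: θ_B' = 90° − θ_B = 90° − 39.54° = 50.46°.

θ_B' ≈ 50.46°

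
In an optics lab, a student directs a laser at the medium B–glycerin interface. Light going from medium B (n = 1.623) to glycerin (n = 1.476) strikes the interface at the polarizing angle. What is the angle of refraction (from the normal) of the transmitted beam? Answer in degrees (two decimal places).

θ_B = arctan(n₂/n₁) = arctan(1.476/1.623) = 42.28°.
At Brewster's angle the reflected and refracted rays are perpendicular, so θ_t = 90° − θ_B = 90° − 42.28° = 47.72°.

θ_t ≈ 47.72°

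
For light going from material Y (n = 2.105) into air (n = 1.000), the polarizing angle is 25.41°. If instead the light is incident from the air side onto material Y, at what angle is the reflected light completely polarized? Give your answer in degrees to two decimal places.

tan θ_B' = n₁/n₂ = 1/tan θ_B, so θ_B' = 90° − θ_B.
θ_B' = 90° − 25.41° = 64.59°.

θ_B' ≈ 64.59°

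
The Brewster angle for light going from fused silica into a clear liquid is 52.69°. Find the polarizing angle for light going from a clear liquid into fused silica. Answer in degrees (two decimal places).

The two Brewster angles are complementary: θ_B' = 90° − θ_B = 90° − 52.69° = 37.31°.

θ_B' ≈ 37.31°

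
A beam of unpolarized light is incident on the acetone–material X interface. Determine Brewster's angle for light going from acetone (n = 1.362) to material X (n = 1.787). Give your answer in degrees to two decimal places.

θ_B ≈ 52.69°

Here n₂/n₁ = 1.787/1.362 = 1.3120, and Brewster's law gives tan θ_B = n₂/n₁.
θ_B = arctan(1.3120) = 52.69°.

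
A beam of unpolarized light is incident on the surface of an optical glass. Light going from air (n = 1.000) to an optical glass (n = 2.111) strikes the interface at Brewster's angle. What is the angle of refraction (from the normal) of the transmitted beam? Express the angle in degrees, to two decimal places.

θ_t ≈ 25.35°

θ_B = arctan(n₂/n₁) = arctan(2.111/1.000) = 64.65°.
At Brewster's angle the reflected and refracted rays are perpendicular, so θ_t = 90° − θ_B = 90° − 64.65° = 25.35°.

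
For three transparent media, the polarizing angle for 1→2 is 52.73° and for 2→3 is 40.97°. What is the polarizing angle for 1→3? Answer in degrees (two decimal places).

θ_B ≈ 48.77°

n₂/n₁ = tan 52.73° = 1.3141 and n₃/n₂ = tan 40.97° = 0.8684.
So n₃/n₁ = (n₂/n₁)(n₃/n₂) = 1.3141 × 0.8684 = 1.1411.
θ_B(1→3) = arctan(1.1411) = 48.77°.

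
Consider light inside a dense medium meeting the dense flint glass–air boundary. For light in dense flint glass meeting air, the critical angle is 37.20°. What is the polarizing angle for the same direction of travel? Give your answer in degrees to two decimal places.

n₂/n₁ = sin θ_c = sin 37.20° = 0.6046.
tan θ_B equals the same ratio, so θ_B = arctan(0.6046) = 31.16°.

θ_B ≈ 31.16°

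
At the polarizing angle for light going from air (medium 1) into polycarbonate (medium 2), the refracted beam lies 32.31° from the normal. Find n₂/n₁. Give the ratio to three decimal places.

θ_B + θ_t = 90°, so θ_B = 90° − 32.31° = 57.69°.
Then n₂/n₁ = tan θ_B = tan 57.69° = 1.581.

n₂/n₁ ≈ 1.581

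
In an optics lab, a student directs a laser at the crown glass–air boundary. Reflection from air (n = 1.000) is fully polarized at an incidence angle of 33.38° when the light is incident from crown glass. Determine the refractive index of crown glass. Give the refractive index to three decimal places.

n ≈ 1.518

At Brewster's angle, tan θ_B = n₂/n₁ with n₁ on the incident side (crown glass) and n₂ on the transmitted side (air).
n₁ = n₂ / tan θ_B = 1.000 / tan 33.38° = 1.518.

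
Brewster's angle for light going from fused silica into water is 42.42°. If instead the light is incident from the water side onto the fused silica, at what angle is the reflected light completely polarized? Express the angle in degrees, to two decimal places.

Reversing the direction swaps n₁ and n₂, so tan θ_B' = 1/tan θ_B and θ_B' = 90° − θ_B.
Hence θ_B' = 90° − 42.42° = 47.58°.

θ_B' ≈ 47.58°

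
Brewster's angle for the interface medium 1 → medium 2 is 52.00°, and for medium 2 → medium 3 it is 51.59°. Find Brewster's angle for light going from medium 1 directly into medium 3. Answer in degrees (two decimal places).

θ_B ≈ 58.22°

tan θ_B(1→2) = n₂/n₁ = tan 52.00° = 1.2799.
tan θ_B(2→3) = n₃/n₂ = tan 51.59° = 1.2612.
So n₃/n₁ = (n₂/n₁)(n₃/n₂) = 1.2799 × 1.2612 = 1.6143.
θ_B(1→3) = arctan(1.6143) = 58.22°.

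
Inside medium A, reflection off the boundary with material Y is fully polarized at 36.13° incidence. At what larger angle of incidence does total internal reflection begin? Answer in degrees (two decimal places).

θ_c ≈ 46.89°

n₂/n₁ = tan 36.13° = 0.7300; the critical angle satisfies sin θ_c = n₂/n₁.
θ_c = arcsin(0.7300) = 46.89°.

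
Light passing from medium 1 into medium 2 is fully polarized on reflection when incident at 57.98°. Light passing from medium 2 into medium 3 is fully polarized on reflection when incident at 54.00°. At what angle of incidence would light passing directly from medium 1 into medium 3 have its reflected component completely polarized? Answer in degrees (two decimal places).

Each Brewster angle gives a ratio: n₂/n₁ = tan 57.98° = 1.5991, n₃/n₂ = tan 54.00° = 1.3764.
So n₃/n₁ = (n₂/n₁)(n₃/n₂) = 1.5991 × 1.3764 = 2.2010.
θ_B(1→3) = arctan(2.2010) = 65.57°.

θ_B ≈ 65.57°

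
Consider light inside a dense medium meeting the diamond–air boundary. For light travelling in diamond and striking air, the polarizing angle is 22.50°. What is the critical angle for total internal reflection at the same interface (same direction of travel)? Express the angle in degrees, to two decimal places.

θ_c ≈ 24.47°

tan θ_B = n₂/n₁ = tan 22.50° = 0.4142.
Total internal reflection: sin θ_c = n₂/n₁ = 0.4142.
θ_c = arcsin(0.4142) = 24.47°.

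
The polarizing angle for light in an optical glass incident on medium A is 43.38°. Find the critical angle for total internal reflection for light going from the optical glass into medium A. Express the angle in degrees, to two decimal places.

θ_c ≈ 70.91°

n₂/n₁ = tan 43.38° = 0.9450; the critical angle satisfies sin θ_c = n₂/n₁.
θ_c = arcsin(0.9450) = 70.91°.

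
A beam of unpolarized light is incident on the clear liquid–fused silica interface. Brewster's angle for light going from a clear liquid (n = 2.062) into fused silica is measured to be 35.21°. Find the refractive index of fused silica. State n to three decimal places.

n ≈ 1.455

Brewster's law: tan θ_B = n₂/n₁ (light incident in a clear liquid, refracted into fused silica).
n₂ = n₁ tan θ_B = 2.062 × tan 35.21° = 1.455.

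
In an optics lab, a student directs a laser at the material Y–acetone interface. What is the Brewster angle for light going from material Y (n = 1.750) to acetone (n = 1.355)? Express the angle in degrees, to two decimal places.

θ_B ≈ 37.75°

Here n₂/n₁ = 1.355/1.750 = 0.7743, and Brewster's law gives tan θ_B = n₂/n₁. Taking the arctangent, θ_B = 37.75°.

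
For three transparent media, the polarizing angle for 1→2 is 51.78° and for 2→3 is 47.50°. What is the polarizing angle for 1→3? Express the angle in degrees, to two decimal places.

n₂/n₁ = tan 51.78° = 1.2699 and n₃/n₂ = tan 47.50° = 1.0913.
So n₃/n₁ = (n₂/n₁)(n₃/n₂) = 1.2699 × 1.0913 = 1.3858.
θ_B(1→3) = arctan(1.3858) = 54.19°.

θ_B ≈ 54.19°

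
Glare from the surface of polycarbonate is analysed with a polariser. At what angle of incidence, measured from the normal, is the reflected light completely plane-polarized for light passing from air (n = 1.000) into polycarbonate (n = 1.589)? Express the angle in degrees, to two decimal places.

At Brewster's angle the reflected and refracted rays are perpendicular, which with Snell's law gives tan θ_B = n₂/n₁.
tan θ_B = n₂/n₁ = 1.589/1.000 = 1.5890.
θ_B = arctan(1.5890) = 57.82°.

θ_B ≈ 57.82°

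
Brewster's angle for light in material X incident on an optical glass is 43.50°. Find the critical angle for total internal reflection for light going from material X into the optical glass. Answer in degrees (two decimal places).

n₂/n₁ = tan 43.50° = 0.9490; the critical angle satisfies sin θ_c = n₂/n₁.
θ_c = arcsin(0.9490) = 71.62°.

θ_c ≈ 71.62°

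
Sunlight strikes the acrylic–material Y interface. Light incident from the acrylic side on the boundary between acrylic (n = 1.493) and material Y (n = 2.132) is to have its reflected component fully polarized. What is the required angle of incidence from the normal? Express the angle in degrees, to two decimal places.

θ_B ≈ 55.00°

Here n₂/n₁ = 2.132/1.493 = 1.4280, and Brewster's law gives tan θ_B = n₂/n₁.
θ_B = arctan(1.4280) = 55.00°.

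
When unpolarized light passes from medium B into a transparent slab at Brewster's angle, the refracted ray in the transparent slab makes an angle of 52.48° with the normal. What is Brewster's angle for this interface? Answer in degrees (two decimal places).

At Brewster's angle the reflected and refracted rays are perpendicular, so θ_B + θ_t = 90°.
So θ_B = 90° − θ_t = 90° − 52.48° = 37.52°.

θ_B ≈ 37.52°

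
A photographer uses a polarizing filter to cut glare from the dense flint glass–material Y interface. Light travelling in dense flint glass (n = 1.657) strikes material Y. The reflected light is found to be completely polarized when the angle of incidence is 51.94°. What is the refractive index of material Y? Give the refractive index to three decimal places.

Brewster's law: tan θ_B = n₂/n₁ (light incident in dense flint glass, refracted into material Y).
n₂ = n₁ tan θ_B = 1.657 × tan 51.94° = 2.116.

n ≈ 2.116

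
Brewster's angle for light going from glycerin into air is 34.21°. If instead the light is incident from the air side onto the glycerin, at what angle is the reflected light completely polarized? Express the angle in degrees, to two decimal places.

θ_B' ≈ 55.79°

tan θ_B' = n₁/n₂ = 1/tan θ_B, so θ_B' = 90° − θ_B.
θ_B' = 90° − 34.21° = 55.79°.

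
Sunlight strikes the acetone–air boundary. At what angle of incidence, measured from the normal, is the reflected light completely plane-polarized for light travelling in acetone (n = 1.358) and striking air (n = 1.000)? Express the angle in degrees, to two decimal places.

θ_B ≈ 36.37°

Here n₂/n₁ = 1.000/1.358 = 0.7364, and Brewster's law gives tan θ_B = n₂/n₁.
So θ_B = arctan 0.7364 = 36.37°.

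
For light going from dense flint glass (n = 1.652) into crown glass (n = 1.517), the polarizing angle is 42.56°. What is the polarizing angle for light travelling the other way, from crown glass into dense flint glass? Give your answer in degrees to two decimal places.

tan θ_B' = n₁/n₂ = 1/tan θ_B, so θ_B' = 90° − θ_B.
θ_B' = 90° − 42.56° = 47.44°.

θ_B' ≈ 47.44°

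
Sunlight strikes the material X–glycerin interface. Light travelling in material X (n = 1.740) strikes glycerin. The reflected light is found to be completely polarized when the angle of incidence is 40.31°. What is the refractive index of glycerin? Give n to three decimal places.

Full polarization of the reflected beam means tan θ_B = n₂/n₁, where n₁ is the incident medium (material X).
n₂ = n₁ tan θ_B = 1.740 × tan 40.31° = 1.476.

n ≈ 1.476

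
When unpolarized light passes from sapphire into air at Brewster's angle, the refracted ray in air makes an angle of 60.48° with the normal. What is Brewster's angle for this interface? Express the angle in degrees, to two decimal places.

Brewster's condition makes the reflected and refracted beams perpendicular: θ_B + θ_t = 90°.
So θ_B = 90° − θ_t = 90° − 60.48° = 29.52°.

θ_B ≈ 29.52°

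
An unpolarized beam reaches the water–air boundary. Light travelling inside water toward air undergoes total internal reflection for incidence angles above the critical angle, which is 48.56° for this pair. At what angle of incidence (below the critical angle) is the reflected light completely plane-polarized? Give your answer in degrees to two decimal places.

θ_B ≈ 36.86°

At the critical angle sin θ_c = n₂/n₁, giving n₂/n₁ = sin 48.56° = 0.7496.
Then tan θ_B = n₂/n₁ = 0.7496, so θ_B = arctan 0.7496 = 36.86°.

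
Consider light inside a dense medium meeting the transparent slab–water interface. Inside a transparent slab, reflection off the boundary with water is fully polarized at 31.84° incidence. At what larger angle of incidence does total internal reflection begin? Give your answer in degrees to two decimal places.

n₂/n₁ = tan 31.84° = 0.6210; the critical angle satisfies sin θ_c = n₂/n₁.
θ_c = arcsin(0.6210) = 38.39°.

θ_c ≈ 38.39°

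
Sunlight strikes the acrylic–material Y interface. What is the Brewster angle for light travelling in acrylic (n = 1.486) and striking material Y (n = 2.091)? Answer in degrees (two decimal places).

The reflected p-component vanishes when tan θ_B = n₂/n₁.
tan θ_B = n₂/n₁ = 2.091/1.486 = 1.4071.
θ_B = arctan(1.4071) = 54.60°.

θ_B ≈ 54.60°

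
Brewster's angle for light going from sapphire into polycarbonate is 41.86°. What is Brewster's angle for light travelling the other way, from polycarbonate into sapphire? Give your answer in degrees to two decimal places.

θ_B' ≈ 48.14°

tan θ_B' = n₁/n₂ = 1/tan θ_B, so θ_B' = 90° − θ_B.
θ_B' = 90° − 41.86° = 48.14°.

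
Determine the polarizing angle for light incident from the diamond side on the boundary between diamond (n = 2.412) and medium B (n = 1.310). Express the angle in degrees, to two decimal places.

tan θ_B = n₂/n₁ = 1.310/2.412 = 0.5431.
θ_B = arctan(0.5431) = 28.51°.

θ_B ≈ 28.51°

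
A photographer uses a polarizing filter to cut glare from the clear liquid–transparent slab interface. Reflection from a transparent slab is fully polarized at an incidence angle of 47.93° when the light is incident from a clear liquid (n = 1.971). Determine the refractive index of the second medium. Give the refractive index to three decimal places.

n ≈ 2.184

At Brewster's angle, tan θ_B = n₂/n₁ with n₁ on the incident side (a clear liquid) and n₂ on the transmitted side (a transparent slab).
n₂ = n₁ tan θ_B = 1.971 × tan 47.93° = 2.184.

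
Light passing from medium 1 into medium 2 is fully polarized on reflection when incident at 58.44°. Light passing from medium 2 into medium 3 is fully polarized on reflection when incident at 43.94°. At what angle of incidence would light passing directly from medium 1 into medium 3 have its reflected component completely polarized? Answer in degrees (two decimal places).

θ_B ≈ 57.49°

n₂/n₁ = tan 58.44° = 1.6280 and n₃/n₂ = tan 43.94° = 0.9637.
So n₃/n₁ = (n₂/n₁)(n₃/n₂) = 1.6280 × 0.9637 = 1.5689.
θ_B(1→3) = arctan(1.5689) = 57.49°.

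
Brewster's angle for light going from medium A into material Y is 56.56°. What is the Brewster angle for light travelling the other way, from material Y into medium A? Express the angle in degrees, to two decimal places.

θ_B' ≈ 33.44°

The two Brewster angles are complementary: θ_B' = 90° − θ_B = 90° − 56.56° = 33.44°.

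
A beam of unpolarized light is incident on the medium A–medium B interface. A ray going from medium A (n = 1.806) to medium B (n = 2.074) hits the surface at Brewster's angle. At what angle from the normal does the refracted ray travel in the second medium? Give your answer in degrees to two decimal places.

θ_t ≈ 41.05°

θ_B = arctan(n₂/n₁) = arctan(2.074/1.806) = 48.95°.
The refracted ray is perpendicular to the reflected ray, so θ_t = 90° − θ_B = 41.05°.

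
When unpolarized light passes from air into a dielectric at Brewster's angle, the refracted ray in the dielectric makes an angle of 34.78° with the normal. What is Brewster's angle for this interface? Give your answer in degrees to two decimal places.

Brewster's condition makes the reflected and refracted beams perpendicular: θ_B + θ_t = 90°.
θ_B = 90° − 34.78° = 55.22°.

θ_B ≈ 55.22°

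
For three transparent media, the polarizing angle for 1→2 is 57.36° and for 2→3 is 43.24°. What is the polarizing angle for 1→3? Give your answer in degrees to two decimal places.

n₂/n₁ = tan 57.36° = 1.5613 and n₃/n₂ = tan 43.24° = 0.9404.
n₃/n₁ = 1.4682. Then tan θ_B(1→3) = n₃/n₁, so θ_B(1→3) = arctan(1.4682) = 55.74°.

θ_B ≈ 55.74°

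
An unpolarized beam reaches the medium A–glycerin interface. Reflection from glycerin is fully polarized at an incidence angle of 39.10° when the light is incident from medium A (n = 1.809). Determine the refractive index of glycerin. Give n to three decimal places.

Full polarization of the reflected beam means tan θ_B = n₂/n₁, where n₁ is the incident medium (medium A).
n₂ = n₁ tan θ_B = 1.809 × tan 39.10° = 1.470.

n ≈ 1.470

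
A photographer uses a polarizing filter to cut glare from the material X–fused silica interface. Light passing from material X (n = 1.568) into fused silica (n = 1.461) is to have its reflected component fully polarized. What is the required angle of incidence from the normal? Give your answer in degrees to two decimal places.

θ_B ≈ 42.98°

The reflected p-component vanishes when tan θ_B = n₂/n₁.
Brewster's condition: tan θ_B = n₂/n₁ = 1.461/1.568 = 0.9318. Taking the arctangent, θ_B = 42.98°.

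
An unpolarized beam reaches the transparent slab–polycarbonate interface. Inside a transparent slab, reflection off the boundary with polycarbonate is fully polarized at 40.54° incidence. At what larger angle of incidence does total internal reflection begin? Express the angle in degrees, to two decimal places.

θ_c ≈ 58.79°

From Brewster, n₂/n₁ = tan θ_B = tan 40.54° = 0.8553.
Then sin θ_c = n₂/n₁ = 0.8553, so θ_c = arcsin 0.8553 = 58.79°.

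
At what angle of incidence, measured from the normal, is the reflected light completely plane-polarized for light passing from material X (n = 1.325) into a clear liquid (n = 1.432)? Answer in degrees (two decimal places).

At Brewster's angle the reflected and refracted rays are perpendicular, which with Snell's law gives tan θ_B = n₂/n₁.
Here n₂/n₁ = 1.432/1.325 = 1.0808, and Brewster's law gives tan θ_B = n₂/n₁. Taking the arctangent, θ_B = 47.22°.

θ_B ≈ 47.22°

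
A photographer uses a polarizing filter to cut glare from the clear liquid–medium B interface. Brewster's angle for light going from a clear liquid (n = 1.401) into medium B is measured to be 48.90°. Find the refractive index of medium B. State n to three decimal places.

Full polarization of the reflected beam means tan θ_B = n₂/n₁, where n₁ is the incident medium (a clear liquid).
n₂ = n₁ tan θ_B = 1.401 × tan 48.90° = 1.606.

n ≈ 1.606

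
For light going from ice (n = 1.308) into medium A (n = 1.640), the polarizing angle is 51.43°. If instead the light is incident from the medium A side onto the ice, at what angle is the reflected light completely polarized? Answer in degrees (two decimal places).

Reversing the direction swaps n₁ and n₂, so tan θ_B' = 1/tan θ_B and θ_B' = 90° − θ_B.
Hence θ_B' = 90° − 51.43° = 38.57°.

θ_B' ≈ 38.57°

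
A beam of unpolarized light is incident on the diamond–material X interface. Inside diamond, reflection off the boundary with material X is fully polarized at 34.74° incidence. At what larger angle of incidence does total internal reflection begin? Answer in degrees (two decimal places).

n₂/n₁ = tan 34.74° = 0.6935; the critical angle satisfies sin θ_c = n₂/n₁.
θ_c = arcsin(0.6935) = 43.91°.

θ_c ≈ 43.91°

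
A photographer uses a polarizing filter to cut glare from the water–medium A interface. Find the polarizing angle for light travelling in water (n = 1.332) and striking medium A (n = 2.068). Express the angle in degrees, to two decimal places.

θ_B ≈ 57.21°

The reflected p-component vanishes when tan θ_B = n₂/n₁.
Here n₂/n₁ = 2.068/1.332 = 1.5526, and Brewster's law gives tan θ_B = n₂/n₁.
θ_B = arctan(1.5526) = 57.21°.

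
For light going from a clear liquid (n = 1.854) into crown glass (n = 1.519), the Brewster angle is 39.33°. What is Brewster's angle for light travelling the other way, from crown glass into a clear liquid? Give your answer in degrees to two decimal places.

Reversing the direction swaps n₁ and n₂, so tan θ_B' = 1/tan θ_B and θ_B' = 90° − θ_B.
Hence θ_B' = 90° − 39.33° = 50.67°.

θ_B' ≈ 50.67°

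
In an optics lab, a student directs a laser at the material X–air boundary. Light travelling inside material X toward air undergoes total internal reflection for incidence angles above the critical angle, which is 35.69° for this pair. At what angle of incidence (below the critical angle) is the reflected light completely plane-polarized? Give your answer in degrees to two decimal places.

At the critical angle sin θ_c = n₂/n₁, giving n₂/n₁ = sin 35.69° = 0.5834.
Then tan θ_B = n₂/n₁ = 0.5834, so θ_B = arctan 0.5834 = 30.26°.

θ_B ≈ 30.26°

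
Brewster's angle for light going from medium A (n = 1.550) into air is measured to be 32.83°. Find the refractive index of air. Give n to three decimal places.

Brewster's law: tan θ_B = n₂/n₁ (light incident in medium A, refracted into air).
n₂ = n₁ tan θ_B = 1.550 × tan 32.83° = 1.000.

n ≈ 1.000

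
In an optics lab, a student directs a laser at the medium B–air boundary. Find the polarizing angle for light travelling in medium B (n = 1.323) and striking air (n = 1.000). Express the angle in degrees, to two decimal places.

θ_B ≈ 37.08°

At Brewster's angle the reflected and refracted rays are perpendicular, which with Snell's law gives tan θ_B = n₂/n₁.
Here n₂/n₁ = 1.000/1.323 = 0.7559, and Brewster's law gives tan θ_B = n₂/n₁.
θ_B = arctan(0.7559) = 37.08°.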